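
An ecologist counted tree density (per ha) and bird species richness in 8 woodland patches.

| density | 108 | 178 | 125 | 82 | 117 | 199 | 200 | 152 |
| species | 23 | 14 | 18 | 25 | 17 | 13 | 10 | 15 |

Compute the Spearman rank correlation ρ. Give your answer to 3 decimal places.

Rank density: 2, 6, 4, 1, 3, 7, 8, 5
Rank species: 7, 3, 6, 8, 5, 2, 1, 4
d = rank(density) − rank(species): -5, 3, -2, -7, -2, 5, 7, 1; Σd² = 166
ρ = 1 − 6Σd² / [n(n²−1)] = 1 − 6×166 / (8×63) = 1 − 996/504 ≈ -0.976

-0.976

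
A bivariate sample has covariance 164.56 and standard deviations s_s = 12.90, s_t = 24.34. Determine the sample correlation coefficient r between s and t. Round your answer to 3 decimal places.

r = Cov(s,t) / (s_s · s_t) = 164.56 / (12.90 × 24.34)
  = 164.56 / 313.9860 ≈ 0.524

0.524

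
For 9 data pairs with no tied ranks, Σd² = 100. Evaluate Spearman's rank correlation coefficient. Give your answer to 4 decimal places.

0.1667

ρ = 1 − 6Σd² / [n(n²−1)] = 1 − 6×100 / (9×80)
  = 1 − 600/720 = 1 − 0.83333 ≈ 0.1667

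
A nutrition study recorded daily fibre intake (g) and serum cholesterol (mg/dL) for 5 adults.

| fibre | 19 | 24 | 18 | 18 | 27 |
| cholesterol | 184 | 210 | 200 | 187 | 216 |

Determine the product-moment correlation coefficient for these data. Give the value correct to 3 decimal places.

n = 5, Σx = 106, Σy = 997, Σx² = 2314, Σy² = 199581, Σxy = 21334
nΣxy − ΣxΣy = 106670 − 105682 = 988
nΣx² − (Σx)² = 11570 − 11236 = 334; nΣy² − (Σy)² = 997905 − 994009 = 3896
r = 988 / √(334 × 3896) = 988 / 1140.7296 ≈ 0.866

0.866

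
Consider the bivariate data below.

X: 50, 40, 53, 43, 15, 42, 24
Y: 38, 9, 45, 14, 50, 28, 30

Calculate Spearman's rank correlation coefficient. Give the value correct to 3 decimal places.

0.000

Rank X: 6, 3, 7, 5, 1, 4, 2
Rank Y: 5, 1, 6, 2, 7, 3, 4
d = rank(X) − rank(Y): 1, 2, 1, 3, -6, 1, -2; Σd² = 56
ρ = 1 − 6Σd² / [n(n²−1)] = 1 − 6×56 / (7×48) = 1 − 336/336 ≈ 0.000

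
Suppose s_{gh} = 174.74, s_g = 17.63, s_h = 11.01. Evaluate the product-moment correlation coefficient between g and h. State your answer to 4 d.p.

0.9002

r = Cov(g,h) / (s_g · s_h) = 174.74 / (17.63 × 11.01)
  = 174.74 / 194.1063 ≈ 0.9002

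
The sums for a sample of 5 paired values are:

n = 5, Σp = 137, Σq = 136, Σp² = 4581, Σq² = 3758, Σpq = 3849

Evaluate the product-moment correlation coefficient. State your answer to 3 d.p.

r = (nΣpq − ΣpΣq) / √[(nΣp² − (Σp)²)(nΣq² − (Σq)²)]
Numerator: 5×3849 − 137×136 = 613
Denominator: √[(22905 − 18769)(18790 − 18496)] = √[4136 × 294] = 1102.7166
r = 613 / 1102.7166 ≈ 0.556

0.556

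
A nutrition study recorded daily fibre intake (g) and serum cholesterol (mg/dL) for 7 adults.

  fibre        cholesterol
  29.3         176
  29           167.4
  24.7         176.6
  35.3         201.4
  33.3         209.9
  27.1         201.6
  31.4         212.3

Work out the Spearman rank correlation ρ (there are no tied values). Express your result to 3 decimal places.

Rank fibre: 4, 3, 1, 7, 6, 2, 5
Rank cholesterol: 2, 1, 3, 4, 6, 5, 7
d = rank(fibre) − rank(cholesterol): 2, 2, -2, 3, 0, -3, -2; Σd² = 34
ρ = 1 − 6Σd² / [n(n²−1)] = 1 − 6×34 / (7×48) = 1 − 204/336 ≈ 0.393

0.393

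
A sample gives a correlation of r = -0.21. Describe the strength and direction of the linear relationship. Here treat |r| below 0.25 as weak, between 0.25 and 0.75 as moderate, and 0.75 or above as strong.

r = -0.21 < 0 so the relationship is negative.
|r| = 0.21, which falls in the weak range.

weak negative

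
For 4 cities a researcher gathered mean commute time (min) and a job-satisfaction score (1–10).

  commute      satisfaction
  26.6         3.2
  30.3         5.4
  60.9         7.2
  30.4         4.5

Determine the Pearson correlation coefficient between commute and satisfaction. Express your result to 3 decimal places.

0.892

n = 4, Σx = 148.2, Σy = 20.3, Σx² = 6258.62, Σy² = 111.49, Σxy = 824.02
nΣxy − ΣxΣy = 3296.08 − 3008.46 = 287.62
nΣx² − (Σx)² = 25034.48 − 21963.24 = 3071.24; nΣy² − (Σy)² = 445.96 − 412.09 = 33.87
r = 287.62 / √(3071.24 × 33.87) = 287.62 / 322.5258 ≈ 0.892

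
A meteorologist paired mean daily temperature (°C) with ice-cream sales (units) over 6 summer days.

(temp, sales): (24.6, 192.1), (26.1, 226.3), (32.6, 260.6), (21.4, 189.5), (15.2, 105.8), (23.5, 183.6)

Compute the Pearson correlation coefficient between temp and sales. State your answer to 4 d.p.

n = 6, Σx = 143.4, Σy = 1157.9, Σx² = 3590.38, Σy² = 236839.31, Σxy = 29105.71
nΣxy − ΣxΣy = 174634.26 − 166042.86 = 8591.4
nΣx² − (Σx)² = 21542.28 − 20563.56 = 978.72; nΣy² − (Σy)² = 1421035.86 − 1340732.41 = 80303.45
r = 8591.4 / √(978.72 × 80303.45) = 8591.4 / 8865.3591 ≈ 0.9691

0.9691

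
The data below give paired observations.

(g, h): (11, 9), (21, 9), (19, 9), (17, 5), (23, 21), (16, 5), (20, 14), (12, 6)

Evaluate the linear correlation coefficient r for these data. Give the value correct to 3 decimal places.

0.645

n = 8, Σg = 139, Σh = 78, Σg² = 2541, Σh² = 966, Σgh = 1459
nΣgh − ΣgΣh = 11672 − 10842 = 830
nΣg² − (Σg)² = 20328 − 19321 = 1007; nΣh² − (Σh)² = 7728 − 6084 = 1644
r = 830 / √(1007 × 1644) = 830 / 1286.6655 ≈ 0.645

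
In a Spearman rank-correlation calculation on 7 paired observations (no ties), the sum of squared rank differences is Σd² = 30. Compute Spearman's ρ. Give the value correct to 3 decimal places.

ρ = 1 − 6Σd² / [n(n²−1)] = 1 − 6×30 / (7×48)
  = 1 − 180/336 = 1 − 0.5357 ≈ 0.464

0.464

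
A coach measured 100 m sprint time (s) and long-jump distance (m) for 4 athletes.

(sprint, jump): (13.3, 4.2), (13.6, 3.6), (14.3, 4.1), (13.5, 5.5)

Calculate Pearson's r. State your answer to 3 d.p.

n = 4, Σx = 54.7, Σy = 17.4, Σx² = 748.59, Σy² = 77.66, Σxy = 237.7
nΣxy − ΣxΣy = 950.8 − 951.78 = -0.98
nΣx² − (Σx)² = 2994.36 − 2992.09 = 2.27; nΣy² − (Σy)² = 310.64 − 302.76 = 7.88
r = -0.98 / √(2.27 × 7.88) = -0.98 / 4.2294 ≈ -0.232

-0.232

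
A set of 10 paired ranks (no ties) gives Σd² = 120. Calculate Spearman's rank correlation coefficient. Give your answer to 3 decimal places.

0.273

ρ = 1 − 6Σd² / [n(n²−1)] = 1 − 6×120 / (10×99)
  = 1 − 720/990 = 1 − 0.7273 ≈ 0.273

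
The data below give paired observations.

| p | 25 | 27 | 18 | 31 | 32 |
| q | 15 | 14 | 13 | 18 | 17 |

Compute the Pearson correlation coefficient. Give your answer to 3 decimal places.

n = 5, Σp = 133, Σq = 77, Σp² = 3663, Σq² = 1203, Σpq = 2089
nΣpq − ΣpΣq = 10445 − 10241 = 204
nΣp² − (Σp)² = 18315 − 17689 = 626; nΣq² − (Σq)² = 6015 − 5929 = 86
r = 204 / √(626 × 86) = 204 / 232.0259 ≈ 0.879

0.879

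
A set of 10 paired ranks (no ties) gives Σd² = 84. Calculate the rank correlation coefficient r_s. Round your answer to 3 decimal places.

0.491

ρ = 1 − 6Σd² / [n(n²−1)] = 1 − 6×84 / (10×99)
  = 1 − 504/990 = 1 − 0.5091 ≈ 0.491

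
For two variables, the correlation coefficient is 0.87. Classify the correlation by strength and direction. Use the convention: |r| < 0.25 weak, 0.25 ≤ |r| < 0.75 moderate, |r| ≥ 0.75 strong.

r = 0.87 > 0 so the relationship is positive.
|r| = 0.87, which falls in the strong range.

strong positive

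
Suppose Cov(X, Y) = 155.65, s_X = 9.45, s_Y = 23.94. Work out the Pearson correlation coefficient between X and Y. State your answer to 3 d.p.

r = Cov(X,Y) / (s_X · s_Y) = 155.65 / (9.45 × 23.94)
  = 155.65 / 226.2330 ≈ 0.688

0.688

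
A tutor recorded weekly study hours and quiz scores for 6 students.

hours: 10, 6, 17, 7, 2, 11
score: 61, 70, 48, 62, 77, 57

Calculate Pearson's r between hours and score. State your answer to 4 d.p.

-0.9741

n = 6, Σx = 53, Σy = 375, Σx² = 599, Σy² = 23947, Σxy = 3061
nΣxy − ΣxΣy = 18366 − 19875 = -1509
nΣx² − (Σx)² = 3594 − 2809 = 785; nΣy² − (Σy)² = 143682 − 140625 = 3057
r = -1509 / √(785 × 3057) = -1509 / 1549.1110 ≈ -0.9741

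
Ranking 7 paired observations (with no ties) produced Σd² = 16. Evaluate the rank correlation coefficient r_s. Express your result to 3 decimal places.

ρ = 1 − 6Σd² / [n(n²−1)] = 1 − 6×16 / (7×48)
  = 1 − 96/336 = 1 − 0.2857 ≈ 0.714

0.714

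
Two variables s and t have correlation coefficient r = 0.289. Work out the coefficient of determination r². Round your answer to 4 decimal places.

0.0835

r² = (0.289)² = 0.0835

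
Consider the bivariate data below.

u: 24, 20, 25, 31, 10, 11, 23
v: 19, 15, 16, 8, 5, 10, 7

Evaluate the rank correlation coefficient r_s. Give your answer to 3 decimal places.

Rank u: 5, 3, 6, 7, 1, 2, 4
Rank v: 7, 5, 6, 3, 1, 4, 2
d = rank(u) − rank(v): -2, -2, 0, 4, 0, -2, 2; Σd² = 32
ρ = 1 − 6Σd² / [n(n²−1)] = 1 − 6×32 / (7×48) = 1 − 192/336 ≈ 0.429

0.429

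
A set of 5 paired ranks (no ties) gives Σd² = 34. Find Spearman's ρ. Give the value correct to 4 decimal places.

-0.7000

ρ = 1 − 6Σd² / [n(n²−1)] = 1 − 6×34 / (5×24)
  = 1 − 204/120 = 1 − 1.70000 ≈ -0.7000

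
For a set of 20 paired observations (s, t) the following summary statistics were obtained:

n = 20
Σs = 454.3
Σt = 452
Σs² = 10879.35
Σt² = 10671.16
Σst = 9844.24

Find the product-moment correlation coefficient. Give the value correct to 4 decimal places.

r = (nΣst − ΣsΣt) / √[(nΣs² − (Σs)²)(nΣt² − (Σt)²)]
Numerator: 20×9844.24 − 454.3×452 = -8458.8
Denominator: √[(217587 − 206388.49)(213423.2 − 204304)] = √[11198.51 × 9119.2] = 10105.5159
r = -8458.8 / 10105.5159 ≈ -0.8370

-0.8370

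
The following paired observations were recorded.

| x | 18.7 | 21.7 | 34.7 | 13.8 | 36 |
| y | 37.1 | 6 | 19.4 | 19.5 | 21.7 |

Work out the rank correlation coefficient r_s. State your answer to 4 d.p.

-0.1000

Rank x: 2, 3, 4, 1, 5
Rank y: 5, 1, 2, 3, 4
d = rank(x) − rank(y): -3, 2, 2, -2, 1; Σd² = 22
ρ = 1 − 6Σd² / [n(n²−1)] = 1 − 6×22 / (5×24) = 1 − 132/120 ≈ -0.1000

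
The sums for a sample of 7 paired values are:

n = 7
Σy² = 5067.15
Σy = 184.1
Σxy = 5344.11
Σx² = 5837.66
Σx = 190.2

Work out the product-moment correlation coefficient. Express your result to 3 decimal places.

0.880

r = (nΣxy − ΣxΣy) / √[(nΣx² − (Σx)²)(nΣy² − (Σy)²)]
Numerator: 7×5344.11 − 190.2×184.1 = 2392.95
Denominator: √[(40863.62 − 36176.04)(35470.05 − 33892.81)] = √[4687.58 × 1577.24] = 2719.0878
r = 2392.95 / 2719.0878 ≈ 0.880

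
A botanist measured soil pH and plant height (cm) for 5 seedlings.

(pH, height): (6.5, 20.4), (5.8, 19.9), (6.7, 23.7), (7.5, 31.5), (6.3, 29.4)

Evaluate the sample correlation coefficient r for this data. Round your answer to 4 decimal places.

n = 5, Σx = 32.8, Σy = 124.9, Σx² = 216.72, Σy² = 3230.47, Σxy = 828.28
nΣxy − ΣxΣy = 4141.4 − 4096.72 = 44.68
nΣx² − (Σx)² = 1083.6 − 1075.84 = 7.76; nΣy² − (Σy)² = 16152.35 − 15600.01 = 552.34
r = 44.68 / √(7.76 × 552.34) = 44.68 / 65.4688 ≈ 0.6825

0.6825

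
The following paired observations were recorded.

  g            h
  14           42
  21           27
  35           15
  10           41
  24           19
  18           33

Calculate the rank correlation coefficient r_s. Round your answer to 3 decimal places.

-0.943

Rank g: 2, 4, 6, 1, 5, 3
Rank h: 6, 3, 1, 5, 2, 4
d = rank(g) − rank(h): -4, 1, 5, -4, 3, -1; Σd² = 68
ρ = 1 − 6Σd² / [n(n²−1)] = 1 − 6×68 / (6×35) = 1 − 408/210 ≈ -0.943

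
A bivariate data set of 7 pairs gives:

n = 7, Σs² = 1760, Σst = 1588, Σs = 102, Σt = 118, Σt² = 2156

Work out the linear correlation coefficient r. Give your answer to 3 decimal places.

r = (nΣst − ΣsΣt) / √[(nΣs² − (Σs)²)(nΣt² − (Σt)²)]
Numerator: 7×1588 − 102×118 = -920
Denominator: √[(12320 − 10404)(15092 − 13924)] = √[1916 × 1168] = 1495.9572
r = -920 / 1495.9572 ≈ -0.615

-0.615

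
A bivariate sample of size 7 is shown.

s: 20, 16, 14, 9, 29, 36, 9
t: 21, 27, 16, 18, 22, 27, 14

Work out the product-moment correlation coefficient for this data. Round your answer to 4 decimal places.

0.7032

n = 7, Σs = 133, Σt = 145, Σs² = 3151, Σt² = 3159, Σst = 2974
nΣst − ΣsΣt = 20818 − 19285 = 1533
nΣs² − (Σs)² = 22057 − 17689 = 4368; nΣt² − (Σt)² = 22113 − 21025 = 1088
r = 1533 / √(4368 × 1088) = 1533 / 2179.9963 ≈ 0.7032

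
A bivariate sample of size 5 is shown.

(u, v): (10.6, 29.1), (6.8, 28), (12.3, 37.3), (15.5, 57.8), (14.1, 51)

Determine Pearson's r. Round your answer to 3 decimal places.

0.906

n = 5, Σu = 59.3, Σv = 203.2, Σu² = 748.95, Σv² = 8963.94, Σuv = 2572.65
nΣuv − ΣuΣv = 12863.25 − 12049.76 = 813.49
nΣu² − (Σu)² = 3744.75 − 3516.49 = 228.26; nΣv² − (Σv)² = 44819.7 − 41290.24 = 3529.46
r = 813.49 / √(228.26 × 3529.46) = 813.49 / 897.5715 ≈ 0.906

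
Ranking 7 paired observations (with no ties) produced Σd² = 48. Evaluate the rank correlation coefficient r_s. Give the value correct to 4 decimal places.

ρ = 1 − 6Σd² / [n(n²−1)] = 1 − 6×48 / (7×48)
  = 1 − 288/336 = 1 − 0.85714 ≈ 0.1429

0.1429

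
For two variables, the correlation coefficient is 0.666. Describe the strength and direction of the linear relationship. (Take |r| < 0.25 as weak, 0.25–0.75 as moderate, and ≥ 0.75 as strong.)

r = 0.666 > 0 so the relationship is positive.
|r| = 0.666, which falls in the moderate range.

moderate positive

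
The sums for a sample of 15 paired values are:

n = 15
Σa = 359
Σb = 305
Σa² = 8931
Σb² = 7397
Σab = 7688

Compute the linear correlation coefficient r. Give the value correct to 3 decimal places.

0.610

r = (nΣab − ΣaΣb) / √[(nΣa² − (Σa)²)(nΣb² − (Σb)²)]
Numerator: 15×7688 − 359×305 = 5825
Denominator: √[(133965 − 128881)(110955 − 93025)] = √[5084 × 17930] = 9547.5714
r = 5825 / 9547.5714 ≈ 0.610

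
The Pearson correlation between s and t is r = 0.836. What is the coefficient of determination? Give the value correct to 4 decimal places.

r² = (0.836)² = 0.6989

0.6989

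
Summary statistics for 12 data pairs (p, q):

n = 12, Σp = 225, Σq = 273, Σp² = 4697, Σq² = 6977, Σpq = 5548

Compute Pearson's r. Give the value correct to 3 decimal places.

0.709

r = (nΣpq − ΣpΣq) / √[(nΣp² − (Σp)²)(nΣq² − (Σq)²)]
Numerator: 12×5548 − 225×273 = 5151
Denominator: √[(56364 − 50625)(83724 − 74529)] = √[5739 × 9195] = 7264.3035
r = 5151 / 7264.3035 ≈ 0.709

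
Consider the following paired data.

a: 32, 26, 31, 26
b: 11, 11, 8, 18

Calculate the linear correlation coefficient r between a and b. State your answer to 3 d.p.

-0.638

n = 4, Σa = 115, Σb = 48, Σa² = 3337, Σb² = 630, Σab = 1354
nΣab − ΣaΣb = 5416 − 5520 = -104
nΣa² − (Σa)² = 13348 − 13225 = 123; nΣb² − (Σb)² = 2520 − 2304 = 216
r = -104 / √(123 × 216) = -104 / 162.9969 ≈ -0.638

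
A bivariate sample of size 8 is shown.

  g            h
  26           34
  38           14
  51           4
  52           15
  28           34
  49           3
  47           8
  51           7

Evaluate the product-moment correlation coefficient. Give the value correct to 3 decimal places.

-0.912

n = 8, Σg = 342, Σh = 119, Σg² = 15420, Σh² = 2871, Σgh = 4232
nΣgh − ΣgΣh = 33856 − 40698 = -6842
nΣg² − (Σg)² = 123360 − 116964 = 6396; nΣh² − (Σh)² = 22968 − 14161 = 8807
r = -6842 / √(6396 × 8807) = -6842 / 7505.3029 ≈ -0.912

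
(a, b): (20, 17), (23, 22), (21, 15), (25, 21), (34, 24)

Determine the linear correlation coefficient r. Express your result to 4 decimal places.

n = 5, Σa = 123, Σb = 99, Σa² = 3151, Σb² = 2015, Σab = 2502
nΣab − ΣaΣb = 12510 − 12177 = 333
nΣa² − (Σa)² = 15755 − 15129 = 626; nΣb² − (Σb)² = 10075 − 9801 = 274
r = 333 / √(626 × 274) = 333 / 414.1546 ≈ 0.8040

0.8040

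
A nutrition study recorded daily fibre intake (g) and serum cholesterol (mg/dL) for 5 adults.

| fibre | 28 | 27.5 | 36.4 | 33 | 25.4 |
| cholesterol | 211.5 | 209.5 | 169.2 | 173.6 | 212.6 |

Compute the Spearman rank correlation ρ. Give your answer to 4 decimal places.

Rank fibre: 3, 2, 5, 4, 1
Rank cholesterol: 4, 3, 1, 2, 5
d = rank(fibre) − rank(cholesterol): -1, -1, 4, 2, -4; Σd² = 38
ρ = 1 − 6Σd² / [n(n²−1)] = 1 − 6×38 / (5×24) = 1 − 228/120 ≈ -0.9000

-0.9000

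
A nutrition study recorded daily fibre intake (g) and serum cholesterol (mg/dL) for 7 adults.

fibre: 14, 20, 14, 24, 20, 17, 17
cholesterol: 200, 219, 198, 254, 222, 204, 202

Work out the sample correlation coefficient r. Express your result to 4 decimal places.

0.9460

n = 7, Σx = 126, Σy = 1499, Σx² = 2346, Σy² = 323385, Σxy = 27390
nΣxy − ΣxΣy = 191730 − 188874 = 2856
nΣx² − (Σx)² = 16422 − 15876 = 546; nΣy² − (Σy)² = 2263695 − 2247001 = 16694
r = 2856 / √(546 × 16694) = 2856 / 3019.0932 ≈ 0.9460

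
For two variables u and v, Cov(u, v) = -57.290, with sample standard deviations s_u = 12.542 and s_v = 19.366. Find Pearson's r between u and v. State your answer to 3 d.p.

-0.236

r = Cov(u,v) / (s_u · s_v) = -57.290 / (12.542 × 19.366)
  = -57.290 / 242.8884 ≈ -0.236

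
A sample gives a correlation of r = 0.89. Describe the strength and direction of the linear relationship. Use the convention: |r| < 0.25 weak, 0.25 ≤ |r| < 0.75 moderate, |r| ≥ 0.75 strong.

strong positive

r = 0.89 > 0 so the relationship is positive.
|r| = 0.89, which falls in the strong range.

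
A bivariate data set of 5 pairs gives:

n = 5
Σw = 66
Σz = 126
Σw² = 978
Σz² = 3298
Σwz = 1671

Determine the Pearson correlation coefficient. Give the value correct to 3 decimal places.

r = (nΣwz − ΣwΣz) / √[(nΣw² − (Σw)²)(nΣz² − (Σz)²)]
Numerator: 5×1671 − 66×126 = 39
Denominator: √[(4890 − 4356)(16490 − 15876)] = √[534 × 614] = 572.6046
r = 39 / 572.6046 ≈ 0.068

0.068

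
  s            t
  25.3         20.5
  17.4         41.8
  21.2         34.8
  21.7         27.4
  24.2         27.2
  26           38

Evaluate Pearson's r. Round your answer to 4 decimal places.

n = 6, Σs = 135.8, Σt = 189.7, Σs² = 3124.82, Σt² = 6313.13, Σst = 4224.55
nΣst − ΣsΣt = 25347.3 − 25761.26 = -413.96
nΣs² − (Σs)² = 18748.92 − 18441.64 = 307.28; nΣt² − (Σt)² = 37878.78 − 35986.09 = 1892.69
r = -413.96 / √(307.28 × 1892.69) = -413.96 / 762.6177 ≈ -0.5428

-0.5428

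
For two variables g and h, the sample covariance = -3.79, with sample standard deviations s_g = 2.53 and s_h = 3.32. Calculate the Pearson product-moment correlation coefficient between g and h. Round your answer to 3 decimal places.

r = Cov(g,h) / (s_g · s_h) = -3.79 / (2.53 × 3.32)
  = -3.79 / 8.3996 ≈ -0.451

-0.451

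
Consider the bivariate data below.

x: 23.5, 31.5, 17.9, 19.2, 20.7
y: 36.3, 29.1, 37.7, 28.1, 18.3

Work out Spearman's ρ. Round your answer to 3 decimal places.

Rank x: 4, 5, 1, 2, 3
Rank y: 4, 3, 5, 2, 1
d = rank(x) − rank(y): 0, 2, -4, 0, 2; Σd² = 24
ρ = 1 − 6Σd² / [n(n²−1)] = 1 − 6×24 / (5×24) = 1 − 144/120 ≈ -0.200

-0.200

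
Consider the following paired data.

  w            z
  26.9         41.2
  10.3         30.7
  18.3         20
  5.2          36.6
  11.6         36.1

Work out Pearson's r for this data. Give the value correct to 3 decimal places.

n = 5, Σw = 72.3, Σz = 164.6, Σw² = 1326.19, Σz² = 5682.7, Σwz = 2399.57
nΣwz − ΣwΣz = 11997.85 − 11900.58 = 97.27
nΣw² − (Σw)² = 6630.95 − 5227.29 = 1403.66; nΣz² − (Σz)² = 28413.5 − 27093.16 = 1320.34
r = 97.27 / √(1403.66 × 1320.34) = 97.27 / 1361.3627 ≈ 0.071

0.071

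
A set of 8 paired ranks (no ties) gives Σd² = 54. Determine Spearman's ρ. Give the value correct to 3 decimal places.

ρ = 1 − 6Σd² / [n(n²−1)] = 1 − 6×54 / (8×63)
  = 1 − 324/504 = 1 − 0.6429 ≈ 0.357

0.357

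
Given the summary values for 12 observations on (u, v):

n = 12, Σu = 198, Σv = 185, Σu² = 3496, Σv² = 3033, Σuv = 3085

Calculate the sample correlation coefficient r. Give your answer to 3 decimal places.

r = (nΣuv − ΣuΣv) / √[(nΣu² − (Σu)²)(nΣv² − (Σv)²)]
Numerator: 12×3085 − 198×185 = 390
Denominator: √[(41952 − 39204)(36396 − 34225)] = √[2748 × 2171] = 2442.5208
r = 390 / 2442.5208 ≈ 0.160

0.160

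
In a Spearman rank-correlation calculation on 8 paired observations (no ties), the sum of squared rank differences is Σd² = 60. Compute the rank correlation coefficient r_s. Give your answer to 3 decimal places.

0.286

ρ = 1 − 6Σd² / [n(n²−1)] = 1 − 6×60 / (8×63)
  = 1 − 360/504 = 1 − 0.7143 ≈ 0.286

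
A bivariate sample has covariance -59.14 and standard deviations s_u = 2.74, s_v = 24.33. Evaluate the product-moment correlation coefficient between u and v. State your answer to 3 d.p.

-0.887

r = Cov(u,v) / (s_u · s_v) = -59.14 / (2.74 × 24.33)
  = -59.14 / 66.6642 ≈ -0.887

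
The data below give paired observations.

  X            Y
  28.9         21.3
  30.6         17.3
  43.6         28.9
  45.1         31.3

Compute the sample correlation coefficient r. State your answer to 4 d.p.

0.9410

n = 4, ΣX = 148.2, ΣY = 98.8, ΣX² = 5706.54, ΣY² = 2567.88, ΣXY = 3816.62
nΣXY − ΣXΣY = 15266.48 − 14642.16 = 624.32
nΣX² − (ΣX)² = 22826.16 − 21963.24 = 862.92; nΣY² − (ΣY)² = 10271.52 − 9761.44 = 510.08
r = 624.32 / √(862.92 × 510.08) = 624.32 / 663.4442 ≈ 0.9410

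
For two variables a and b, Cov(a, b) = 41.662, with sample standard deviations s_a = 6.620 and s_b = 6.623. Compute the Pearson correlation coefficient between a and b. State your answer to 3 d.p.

r = Cov(a,b) / (s_a · s_b) = 41.662 / (6.620 × 6.623)
  = 41.662 / 43.8443 ≈ 0.950

0.950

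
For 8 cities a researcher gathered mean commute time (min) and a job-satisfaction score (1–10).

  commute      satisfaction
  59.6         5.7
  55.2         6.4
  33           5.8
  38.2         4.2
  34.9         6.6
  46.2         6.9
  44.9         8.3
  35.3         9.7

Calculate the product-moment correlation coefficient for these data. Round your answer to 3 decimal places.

n = 8, Σx = 347.3, Σy = 53.6, Σx² = 15761.99, Σy² = 378.88, Σxy = 2309.04
nΣxy − ΣxΣy = 18472.32 − 18615.28 = -142.96
nΣx² − (Σx)² = 126095.92 − 120617.29 = 5478.63; nΣy² − (Σy)² = 3031.04 − 2872.96 = 158.08
r = -142.96 / √(5478.63 × 158.08) = -142.96 / 930.6244 ≈ -0.154

-0.154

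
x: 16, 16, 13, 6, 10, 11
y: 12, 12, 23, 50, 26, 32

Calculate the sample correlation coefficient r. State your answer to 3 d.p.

-0.968

n = 6, Σx = 72, Σy = 155, Σx² = 938, Σy² = 5017, Σxy = 1595
nΣxy − ΣxΣy = 9570 − 11160 = -1590
nΣx² − (Σx)² = 5628 − 5184 = 444; nΣy² − (Σy)² = 30102 − 24025 = 6077
r = -1590 / √(444 × 6077) = -1590 / 1642.6162 ≈ -0.968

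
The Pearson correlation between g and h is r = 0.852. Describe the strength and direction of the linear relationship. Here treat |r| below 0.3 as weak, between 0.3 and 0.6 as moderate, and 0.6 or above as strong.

r = 0.852 > 0 so the relationship is positive.
|r| = 0.852, which falls in the strong range.

strong positive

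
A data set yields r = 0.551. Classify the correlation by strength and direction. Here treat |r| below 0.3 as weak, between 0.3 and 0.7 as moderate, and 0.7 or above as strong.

r = 0.551 > 0 so the relationship is positive.
|r| = 0.551, which falls in the moderate range.

moderate positive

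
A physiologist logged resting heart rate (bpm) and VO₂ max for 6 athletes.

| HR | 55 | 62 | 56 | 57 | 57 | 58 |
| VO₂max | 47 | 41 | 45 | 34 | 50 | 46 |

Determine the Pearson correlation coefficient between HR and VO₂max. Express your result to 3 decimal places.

-0.285

n = 6, Σx = 345, Σy = 263, Σx² = 19867, Σy² = 11687, Σxy = 15103
nΣxy − ΣxΣy = 90618 − 90735 = -117
nΣx² − (Σx)² = 119202 − 119025 = 177; nΣy² − (Σy)² = 70122 − 69169 = 953
r = -117 / √(177 × 953) = -117 / 410.7079 ≈ -0.285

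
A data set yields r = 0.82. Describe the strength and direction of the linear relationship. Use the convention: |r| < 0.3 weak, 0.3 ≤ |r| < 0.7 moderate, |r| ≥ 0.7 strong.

r = 0.82 > 0 so the relationship is positive.
|r| = 0.82, which falls in the strong range.

strong positive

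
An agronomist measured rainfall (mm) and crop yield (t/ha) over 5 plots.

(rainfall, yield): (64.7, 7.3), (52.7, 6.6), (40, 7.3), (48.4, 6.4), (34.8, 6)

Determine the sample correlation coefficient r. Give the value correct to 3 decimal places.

0.522

n = 5, Σx = 240.6, Σy = 33.6, Σx² = 12116.98, Σy² = 227.1, Σxy = 1630.69
nΣxy − ΣxΣy = 8153.45 − 8084.16 = 69.29
nΣx² − (Σx)² = 60584.9 − 57888.36 = 2696.54; nΣy² − (Σy)² = 1135.5 − 1128.96 = 6.54
r = 69.29 / √(2696.54 × 6.54) = 69.29 / 132.7982 ≈ 0.522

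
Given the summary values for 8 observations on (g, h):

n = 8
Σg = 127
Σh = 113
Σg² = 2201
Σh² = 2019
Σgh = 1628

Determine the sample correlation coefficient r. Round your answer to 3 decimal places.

r = (nΣgh − ΣgΣh) / √[(nΣg² − (Σg)²)(nΣh² − (Σh)²)]
Numerator: 8×1628 − 127×113 = -1327
Denominator: √[(17608 − 16129)(16152 − 12769)] = √[1479 × 3383] = 2236.8409
r = -1327 / 2236.8409 ≈ -0.593

-0.593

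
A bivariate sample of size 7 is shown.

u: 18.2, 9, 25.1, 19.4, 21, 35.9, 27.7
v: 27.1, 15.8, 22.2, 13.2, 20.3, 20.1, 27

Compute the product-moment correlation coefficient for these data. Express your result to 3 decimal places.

0.346

n = 7, Σu = 156.3, Σv = 145.7, Σu² = 3915.71, Σv² = 3196.23, Σuv = 3344.51
nΣuv − ΣuΣv = 23411.57 − 22772.91 = 638.66
nΣu² − (Σu)² = 27409.97 − 24429.69 = 2980.28; nΣv² − (Σv)² = 22373.61 − 21228.49 = 1145.12
r = 638.66 / √(2980.28 × 1145.12) = 638.66 / 1847.3706 ≈ 0.346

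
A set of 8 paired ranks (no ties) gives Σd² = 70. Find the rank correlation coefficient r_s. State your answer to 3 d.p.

ρ = 1 − 6Σd² / [n(n²−1)] = 1 − 6×70 / (8×63)
  = 1 − 420/504 = 1 − 0.8333 ≈ 0.167

0.167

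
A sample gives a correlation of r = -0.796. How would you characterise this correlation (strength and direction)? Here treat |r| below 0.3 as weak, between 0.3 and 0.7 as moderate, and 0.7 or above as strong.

r = -0.796 < 0 so the relationship is negative.
|r| = 0.796, which falls in the strong range.

strong negative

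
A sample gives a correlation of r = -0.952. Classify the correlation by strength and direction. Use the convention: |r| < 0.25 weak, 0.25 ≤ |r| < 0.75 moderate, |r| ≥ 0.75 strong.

strong negative

r = -0.952 < 0 so the relationship is negative.
|r| = 0.952, which falls in the strong range.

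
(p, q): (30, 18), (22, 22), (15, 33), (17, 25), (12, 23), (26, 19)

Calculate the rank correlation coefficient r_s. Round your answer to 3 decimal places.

Rank p: 6, 4, 2, 3, 1, 5
Rank q: 1, 3, 6, 5, 4, 2
d = rank(p) − rank(q): 5, 1, -4, -2, -3, 3; Σd² = 64
ρ = 1 − 6Σd² / [n(n²−1)] = 1 − 6×64 / (6×35) = 1 − 384/210 ≈ -0.829

-0.829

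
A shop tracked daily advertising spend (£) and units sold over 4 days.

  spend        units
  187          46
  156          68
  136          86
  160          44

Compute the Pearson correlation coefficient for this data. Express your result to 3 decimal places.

-0.825

n = 4, Σx = 639, Σy = 244, Σx² = 103401, Σy² = 16072, Σxy = 37946
nΣxy − ΣxΣy = 151784 − 155916 = -4132
nΣx² − (Σx)² = 413604 − 408321 = 5283; nΣy² − (Σy)² = 64288 − 59536 = 4752
r = -4132 / √(5283 × 4752) = -4132 / 5010.4706 ≈ -0.825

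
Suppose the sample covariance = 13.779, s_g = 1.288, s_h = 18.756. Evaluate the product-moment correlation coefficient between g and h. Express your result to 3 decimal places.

r = Cov(g,h) / (s_g · s_h) = 13.779 / (1.288 × 18.756)
  = 13.779 / 24.1577 ≈ 0.570

0.570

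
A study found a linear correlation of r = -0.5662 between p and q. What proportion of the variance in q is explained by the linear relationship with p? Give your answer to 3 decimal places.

r² = (-0.5662)² = 0.321

0.321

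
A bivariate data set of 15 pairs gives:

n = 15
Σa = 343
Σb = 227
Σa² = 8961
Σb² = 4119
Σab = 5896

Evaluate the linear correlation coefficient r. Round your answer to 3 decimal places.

0.807

r = (nΣab − ΣaΣb) / √[(nΣa² − (Σa)²)(nΣb² − (Σb)²)]
Numerator: 15×5896 − 343×227 = 10579
Denominator: √[(134415 − 117649)(61785 − 51529)] = √[16766 × 10256] = 13113.0506
r = 10579 / 13113.0506 ≈ 0.807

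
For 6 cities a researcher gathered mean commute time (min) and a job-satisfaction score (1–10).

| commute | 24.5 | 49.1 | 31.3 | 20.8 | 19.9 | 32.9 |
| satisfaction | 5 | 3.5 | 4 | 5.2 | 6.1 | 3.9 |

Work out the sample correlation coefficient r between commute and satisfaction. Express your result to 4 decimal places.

-0.8733

n = 6, Σx = 178.5, Σy = 27.7, Σx² = 5901.81, Σy² = 132.71, Σxy = 777.41
nΣxy − ΣxΣy = 4664.46 − 4944.45 = -279.99
nΣx² − (Σx)² = 35410.86 − 31862.25 = 3548.61; nΣy² − (Σy)² = 796.26 − 767.29 = 28.97
r = -279.99 / √(3548.61 × 28.97) = -279.99 / 320.6294 ≈ -0.8733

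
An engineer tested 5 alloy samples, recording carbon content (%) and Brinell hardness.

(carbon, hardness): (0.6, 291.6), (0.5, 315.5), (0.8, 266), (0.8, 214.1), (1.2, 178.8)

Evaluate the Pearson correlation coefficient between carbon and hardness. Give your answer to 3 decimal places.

-0.932

n = 5, Σx = 3.9, Σy = 1266, Σx² = 3.33, Σy² = 333135.06, Σxy = 931.35
nΣxy − ΣxΣy = 4656.75 − 4937.4 = -280.65
nΣx² − (Σx)² = 16.65 − 15.21 = 1.44; nΣy² − (Σy)² = 1665675.3 − 1602756 = 62919.3
r = -280.65 / √(1.44 × 62919.3) = -280.65 / 301.0046 ≈ -0.932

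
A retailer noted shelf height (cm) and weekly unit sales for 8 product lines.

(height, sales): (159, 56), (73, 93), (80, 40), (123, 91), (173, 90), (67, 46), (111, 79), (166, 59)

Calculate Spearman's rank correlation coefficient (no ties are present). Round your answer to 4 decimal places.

0.1905

Rank height: 6, 2, 3, 5, 8, 1, 4, 7
Rank sales: 3, 8, 1, 7, 6, 2, 5, 4
d = rank(height) − rank(sales): 3, -6, 2, -2, 2, -1, -1, 3; Σd² = 68
ρ = 1 − 6Σd² / [n(n²−1)] = 1 − 6×68 / (8×63) = 1 − 408/504 ≈ 0.1905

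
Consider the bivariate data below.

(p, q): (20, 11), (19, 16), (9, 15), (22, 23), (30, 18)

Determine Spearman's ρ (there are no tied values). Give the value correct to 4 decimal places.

0.6000

Rank p: 3, 2, 1, 4, 5
Rank q: 1, 3, 2, 5, 4
d = rank(p) − rank(q): 2, -1, -1, -1, 1; Σd² = 8
ρ = 1 − 6Σd² / [n(n²−1)] = 1 − 6×8 / (5×24) = 1 − 48/120 ≈ 0.6000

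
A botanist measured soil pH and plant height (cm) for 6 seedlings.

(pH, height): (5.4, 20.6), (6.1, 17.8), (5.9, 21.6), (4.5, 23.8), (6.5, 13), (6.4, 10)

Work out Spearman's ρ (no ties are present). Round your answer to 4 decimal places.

-0.8857

Rank pH: 2, 4, 3, 1, 6, 5
Rank height: 4, 3, 5, 6, 2, 1
d = rank(pH) − rank(height): -2, 1, -2, -5, 4, 4; Σd² = 66
ρ = 1 − 6Σd² / [n(n²−1)] = 1 − 6×66 / (6×35) = 1 − 396/210 ≈ -0.8857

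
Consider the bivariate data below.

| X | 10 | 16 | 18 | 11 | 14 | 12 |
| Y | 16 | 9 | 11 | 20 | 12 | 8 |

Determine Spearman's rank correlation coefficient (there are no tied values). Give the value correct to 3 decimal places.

-0.543

Rank X: 1, 5, 6, 2, 4, 3
Rank Y: 5, 2, 3, 6, 4, 1
d = rank(X) − rank(Y): -4, 3, 3, -4, 0, 2; Σd² = 54
ρ = 1 − 6Σd² / [n(n²−1)] = 1 − 6×54 / (6×35) = 1 − 324/210 ≈ -0.543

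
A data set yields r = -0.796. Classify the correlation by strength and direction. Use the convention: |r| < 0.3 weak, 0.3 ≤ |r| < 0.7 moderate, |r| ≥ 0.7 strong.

strong negative

r = -0.796 < 0 so the relationship is negative.
|r| = 0.796, which falls in the strong range.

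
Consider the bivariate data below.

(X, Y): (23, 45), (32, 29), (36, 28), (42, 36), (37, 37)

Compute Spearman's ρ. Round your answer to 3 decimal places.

Rank X: 1, 2, 3, 5, 4
Rank Y: 5, 2, 1, 3, 4
d = rank(X) − rank(Y): -4, 0, 2, 2, 0; Σd² = 24
ρ = 1 − 6Σd² / [n(n²−1)] = 1 − 6×24 / (5×24) = 1 − 144/120 ≈ -0.200

-0.200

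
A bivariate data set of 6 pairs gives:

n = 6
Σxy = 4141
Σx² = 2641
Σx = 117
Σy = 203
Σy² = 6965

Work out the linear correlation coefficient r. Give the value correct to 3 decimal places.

0.978

r = (nΣxy − ΣxΣy) / √[(nΣx² − (Σx)²)(nΣy² − (Σy)²)]
Numerator: 6×4141 − 117×203 = 1095
Denominator: √[(15846 − 13689)(41790 − 41209)] = √[2157 × 581] = 1119.4718
r = 1095 / 1119.4718 ≈ 0.978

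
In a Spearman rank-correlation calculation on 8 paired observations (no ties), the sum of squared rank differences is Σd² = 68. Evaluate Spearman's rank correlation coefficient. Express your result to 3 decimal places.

ρ = 1 − 6Σd² / [n(n²−1)] = 1 − 6×68 / (8×63)
  = 1 − 408/504 = 1 − 0.8095 ≈ 0.190

0.190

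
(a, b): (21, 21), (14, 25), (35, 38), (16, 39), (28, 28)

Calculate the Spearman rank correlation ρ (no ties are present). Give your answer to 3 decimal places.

Rank a: 3, 1, 5, 2, 4
Rank b: 1, 2, 4, 5, 3
d = rank(a) − rank(b): 2, -1, 1, -3, 1; Σd² = 16
ρ = 1 − 6Σd² / [n(n²−1)] = 1 − 6×16 / (5×24) = 1 − 96/120 ≈ 0.200

0.200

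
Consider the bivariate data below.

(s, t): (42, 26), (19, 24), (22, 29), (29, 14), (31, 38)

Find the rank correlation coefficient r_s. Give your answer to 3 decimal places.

Rank s: 5, 1, 2, 3, 4
Rank t: 3, 2, 4, 1, 5
d = rank(s) − rank(t): 2, -1, -2, 2, -1; Σd² = 14
ρ = 1 − 6Σd² / [n(n²−1)] = 1 − 6×14 / (5×24) = 1 − 84/120 ≈ 0.300

0.300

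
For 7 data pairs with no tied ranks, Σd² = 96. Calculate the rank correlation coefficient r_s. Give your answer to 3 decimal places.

-0.714

ρ = 1 − 6Σd² / [n(n²−1)] = 1 − 6×96 / (7×48)
  = 1 − 576/336 = 1 − 1.7143 ≈ -0.714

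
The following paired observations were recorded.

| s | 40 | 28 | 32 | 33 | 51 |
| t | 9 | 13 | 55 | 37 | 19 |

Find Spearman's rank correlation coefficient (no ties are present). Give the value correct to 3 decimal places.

-0.200

Rank s: 4, 1, 2, 3, 5
Rank t: 1, 2, 5, 4, 3
d = rank(s) − rank(t): 3, -1, -3, -1, 2; Σd² = 24
ρ = 1 − 6Σd² / [n(n²−1)] = 1 − 6×24 / (5×24) = 1 − 144/120 ≈ -0.200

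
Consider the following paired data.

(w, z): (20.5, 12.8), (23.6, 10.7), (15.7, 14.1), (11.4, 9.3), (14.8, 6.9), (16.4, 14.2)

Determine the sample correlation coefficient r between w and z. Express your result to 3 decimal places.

0.266

n = 6, Σw = 102.4, Σz = 68, Σw² = 1841.66, Σz² = 812.88, Σwz = 1177.31
nΣwz − ΣwΣz = 7063.86 − 6963.2 = 100.66
nΣw² − (Σw)² = 11049.96 − 10485.76 = 564.2; nΣz² − (Σz)² = 4877.28 − 4624 = 253.28
r = 100.66 / √(564.2 × 253.28) = 100.66 / 378.0219 ≈ 0.266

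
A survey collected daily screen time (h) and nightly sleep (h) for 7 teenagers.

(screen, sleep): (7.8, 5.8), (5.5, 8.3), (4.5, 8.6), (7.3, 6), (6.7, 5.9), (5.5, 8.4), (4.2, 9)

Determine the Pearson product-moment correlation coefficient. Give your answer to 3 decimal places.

-0.950

n = 7, Σx = 41.5, Σy = 52, Σx² = 257.41, Σy² = 398.86, Σxy = 296.92
nΣxy − ΣxΣy = 2078.44 − 2158 = -79.56
nΣx² − (Σx)² = 1801.87 − 1722.25 = 79.62; nΣy² − (Σy)² = 2792.02 − 2704 = 88.02
r = -79.56 / √(79.62 × 88.02) = -79.56 / 83.7147 ≈ -0.950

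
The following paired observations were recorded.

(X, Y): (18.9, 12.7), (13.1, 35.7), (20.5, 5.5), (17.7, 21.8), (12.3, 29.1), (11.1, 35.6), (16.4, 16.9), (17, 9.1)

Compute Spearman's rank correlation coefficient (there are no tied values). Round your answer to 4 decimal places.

-0.8095

Rank X: 7, 3, 8, 6, 2, 1, 4, 5
Rank Y: 3, 8, 1, 5, 6, 7, 4, 2
d = rank(X) − rank(Y): 4, -5, 7, 1, -4, -6, 0, 3; Σd² = 152
ρ = 1 − 6Σd² / [n(n²−1)] = 1 − 6×152 / (8×63) = 1 − 912/504 ≈ -0.8095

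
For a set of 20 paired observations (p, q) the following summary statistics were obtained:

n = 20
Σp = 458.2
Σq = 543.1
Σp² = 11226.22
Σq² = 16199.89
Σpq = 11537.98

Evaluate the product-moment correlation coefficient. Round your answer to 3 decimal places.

r = (nΣpq − ΣpΣq) / √[(nΣp² − (Σp)²)(nΣq² − (Σq)²)]
Numerator: 20×11537.98 − 458.2×543.1 = -18088.82
Denominator: √[(224524.4 − 209947.24)(323997.8 − 294957.61)] = √[14577.16 × 29040.19] = 20574.8268
r = -18088.82 / 20574.8268 ≈ -0.879

-0.879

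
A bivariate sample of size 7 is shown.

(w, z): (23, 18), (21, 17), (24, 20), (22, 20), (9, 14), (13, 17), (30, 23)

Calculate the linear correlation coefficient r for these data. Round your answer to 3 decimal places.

0.911

n = 7, Σw = 142, Σz = 129, Σw² = 3180, Σz² = 2427, Σwz = 2728
nΣwz − ΣwΣz = 19096 − 18318 = 778
nΣw² − (Σw)² = 22260 − 20164 = 2096; nΣz² − (Σz)² = 16989 − 16641 = 348
r = 778 / √(2096 × 348) = 778 / 854.0539 ≈ 0.911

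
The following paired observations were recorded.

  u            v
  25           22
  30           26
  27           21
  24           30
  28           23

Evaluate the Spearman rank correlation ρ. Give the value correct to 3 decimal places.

Rank u: 2, 5, 3, 1, 4
Rank v: 2, 4, 1, 5, 3
d = rank(u) − rank(v): 0, 1, 2, -4, 1; Σd² = 22
ρ = 1 − 6Σd² / [n(n²−1)] = 1 − 6×22 / (5×24) = 1 − 132/120 ≈ -0.100

-0.100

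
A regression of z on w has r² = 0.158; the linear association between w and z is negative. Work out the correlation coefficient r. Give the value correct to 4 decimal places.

-0.3975

|r| = √0.158 = 0.3975
The association is negative, so r = −0.3975.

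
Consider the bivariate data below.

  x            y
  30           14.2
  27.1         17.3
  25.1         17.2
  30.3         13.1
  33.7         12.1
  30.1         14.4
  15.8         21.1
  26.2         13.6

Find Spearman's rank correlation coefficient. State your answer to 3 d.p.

Rank x: 5, 4, 2, 7, 8, 6, 1, 3
Rank y: 4, 7, 6, 2, 1, 5, 8, 3
d = rank(x) − rank(y): 1, -3, -4, 5, 7, 1, -7, 0; Σd² = 150
ρ = 1 − 6Σd² / [n(n²−1)] = 1 − 6×150 / (8×63) = 1 − 900/504 ≈ -0.786

-0.786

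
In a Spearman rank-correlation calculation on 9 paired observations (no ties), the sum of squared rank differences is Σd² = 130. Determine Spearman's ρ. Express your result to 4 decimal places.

ρ = 1 − 6Σd² / [n(n²−1)] = 1 − 6×130 / (9×80)
  = 1 − 780/720 = 1 − 1.08333 ≈ -0.0833

-0.0833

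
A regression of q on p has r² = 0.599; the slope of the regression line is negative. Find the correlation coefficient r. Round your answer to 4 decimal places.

|r| = √0.599 = 0.7740
The association is negative, so r = −0.7740.

-0.7740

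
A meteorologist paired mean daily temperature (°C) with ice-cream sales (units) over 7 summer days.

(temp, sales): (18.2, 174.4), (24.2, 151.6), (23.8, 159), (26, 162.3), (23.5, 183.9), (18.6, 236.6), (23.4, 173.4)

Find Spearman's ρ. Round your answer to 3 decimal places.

Rank temp: 1, 6, 5, 7, 4, 2, 3
Rank sales: 5, 1, 2, 3, 6, 7, 4
d = rank(temp) − rank(sales): -4, 5, 3, 4, -2, -5, -1; Σd² = 96
ρ = 1 − 6Σd² / [n(n²−1)] = 1 − 6×96 / (7×48) = 1 − 576/336 ≈ -0.714

-0.714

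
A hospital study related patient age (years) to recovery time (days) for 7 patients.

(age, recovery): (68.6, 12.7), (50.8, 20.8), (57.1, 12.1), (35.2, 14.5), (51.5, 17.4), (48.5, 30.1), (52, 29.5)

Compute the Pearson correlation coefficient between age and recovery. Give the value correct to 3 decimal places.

n = 7, Σx = 363.7, Σy = 137.1, Σx² = 19494.55, Σy² = 3029.61, Σxy = 7019.12
nΣxy − ΣxΣy = 49133.84 − 49863.27 = -729.43
nΣx² − (Σx)² = 136461.85 − 132277.69 = 4184.16; nΣy² − (Σy)² = 21207.27 − 18796.41 = 2410.86
r = -729.43 / √(4184.16 × 2410.86) = -729.43 / 3176.0705 ≈ -0.230

-0.230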